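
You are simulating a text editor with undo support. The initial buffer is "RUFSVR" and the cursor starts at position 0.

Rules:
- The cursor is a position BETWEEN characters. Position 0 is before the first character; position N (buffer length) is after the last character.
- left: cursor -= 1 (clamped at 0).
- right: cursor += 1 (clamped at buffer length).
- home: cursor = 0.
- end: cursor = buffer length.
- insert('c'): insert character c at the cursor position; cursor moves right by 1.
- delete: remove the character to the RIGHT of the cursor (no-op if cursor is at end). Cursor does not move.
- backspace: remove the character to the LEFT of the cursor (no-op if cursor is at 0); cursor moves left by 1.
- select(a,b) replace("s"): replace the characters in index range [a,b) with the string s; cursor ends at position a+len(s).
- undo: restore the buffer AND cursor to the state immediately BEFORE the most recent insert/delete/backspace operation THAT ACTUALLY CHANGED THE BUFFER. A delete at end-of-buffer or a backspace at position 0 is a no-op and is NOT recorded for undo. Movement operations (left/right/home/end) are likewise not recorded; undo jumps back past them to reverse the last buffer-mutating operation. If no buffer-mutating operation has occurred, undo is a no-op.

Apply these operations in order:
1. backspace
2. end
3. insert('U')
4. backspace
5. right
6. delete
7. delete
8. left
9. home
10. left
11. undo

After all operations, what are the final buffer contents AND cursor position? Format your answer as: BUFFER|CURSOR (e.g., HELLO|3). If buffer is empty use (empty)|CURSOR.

Answer: RUFSVRU|7

Derivation:
After op 1 (backspace): buf='RUFSVR' cursor=0
After op 2 (end): buf='RUFSVR' cursor=6
After op 3 (insert('U')): buf='RUFSVRU' cursor=7
After op 4 (backspace): buf='RUFSVR' cursor=6
After op 5 (right): buf='RUFSVR' cursor=6
After op 6 (delete): buf='RUFSVR' cursor=6
After op 7 (delete): buf='RUFSVR' cursor=6
After op 8 (left): buf='RUFSVR' cursor=5
After op 9 (home): buf='RUFSVR' cursor=0
After op 10 (left): buf='RUFSVR' cursor=0
After op 11 (undo): buf='RUFSVRU' cursor=7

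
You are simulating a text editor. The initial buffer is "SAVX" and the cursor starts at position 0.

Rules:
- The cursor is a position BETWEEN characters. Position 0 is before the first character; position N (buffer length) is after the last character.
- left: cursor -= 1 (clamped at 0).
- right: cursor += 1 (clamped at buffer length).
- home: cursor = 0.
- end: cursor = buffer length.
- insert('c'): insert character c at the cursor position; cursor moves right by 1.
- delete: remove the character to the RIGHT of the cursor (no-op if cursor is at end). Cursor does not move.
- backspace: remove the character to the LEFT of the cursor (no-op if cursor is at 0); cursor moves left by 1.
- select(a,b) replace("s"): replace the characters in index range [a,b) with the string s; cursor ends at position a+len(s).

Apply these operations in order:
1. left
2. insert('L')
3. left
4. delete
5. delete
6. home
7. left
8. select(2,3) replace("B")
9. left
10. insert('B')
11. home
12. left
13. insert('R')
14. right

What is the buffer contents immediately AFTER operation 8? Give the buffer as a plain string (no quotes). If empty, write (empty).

Answer: AVB

Derivation:
After op 1 (left): buf='SAVX' cursor=0
After op 2 (insert('L')): buf='LSAVX' cursor=1
After op 3 (left): buf='LSAVX' cursor=0
After op 4 (delete): buf='SAVX' cursor=0
After op 5 (delete): buf='AVX' cursor=0
After op 6 (home): buf='AVX' cursor=0
After op 7 (left): buf='AVX' cursor=0
After op 8 (select(2,3) replace("B")): buf='AVB' cursor=3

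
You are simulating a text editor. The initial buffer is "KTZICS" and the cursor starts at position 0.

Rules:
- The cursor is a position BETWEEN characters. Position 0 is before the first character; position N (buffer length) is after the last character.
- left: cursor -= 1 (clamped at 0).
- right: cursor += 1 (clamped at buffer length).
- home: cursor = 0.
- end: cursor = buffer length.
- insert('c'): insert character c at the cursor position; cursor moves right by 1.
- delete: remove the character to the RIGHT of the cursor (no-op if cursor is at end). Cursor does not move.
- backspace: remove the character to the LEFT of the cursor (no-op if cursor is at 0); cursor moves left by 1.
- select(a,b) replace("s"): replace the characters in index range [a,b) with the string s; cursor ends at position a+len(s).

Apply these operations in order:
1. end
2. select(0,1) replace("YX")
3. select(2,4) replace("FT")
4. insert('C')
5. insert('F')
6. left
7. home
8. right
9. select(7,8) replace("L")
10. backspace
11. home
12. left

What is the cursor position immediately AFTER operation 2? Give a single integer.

Answer: 2

Derivation:
After op 1 (end): buf='KTZICS' cursor=6
After op 2 (select(0,1) replace("YX")): buf='YXTZICS' cursor=2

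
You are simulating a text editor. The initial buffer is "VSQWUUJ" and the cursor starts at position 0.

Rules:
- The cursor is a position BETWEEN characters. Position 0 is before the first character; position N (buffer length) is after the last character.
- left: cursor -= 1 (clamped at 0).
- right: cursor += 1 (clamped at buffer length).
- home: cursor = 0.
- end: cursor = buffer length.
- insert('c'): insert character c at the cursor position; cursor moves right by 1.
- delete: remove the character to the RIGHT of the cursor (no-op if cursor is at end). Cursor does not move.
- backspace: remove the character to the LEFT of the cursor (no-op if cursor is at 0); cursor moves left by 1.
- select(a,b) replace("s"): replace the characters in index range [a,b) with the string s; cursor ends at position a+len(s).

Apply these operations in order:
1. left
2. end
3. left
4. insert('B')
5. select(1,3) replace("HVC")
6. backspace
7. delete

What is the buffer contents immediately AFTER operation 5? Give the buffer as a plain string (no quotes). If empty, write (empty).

After op 1 (left): buf='VSQWUUJ' cursor=0
After op 2 (end): buf='VSQWUUJ' cursor=7
After op 3 (left): buf='VSQWUUJ' cursor=6
After op 4 (insert('B')): buf='VSQWUUBJ' cursor=7
After op 5 (select(1,3) replace("HVC")): buf='VHVCWUUBJ' cursor=4

Answer: VHVCWUUBJ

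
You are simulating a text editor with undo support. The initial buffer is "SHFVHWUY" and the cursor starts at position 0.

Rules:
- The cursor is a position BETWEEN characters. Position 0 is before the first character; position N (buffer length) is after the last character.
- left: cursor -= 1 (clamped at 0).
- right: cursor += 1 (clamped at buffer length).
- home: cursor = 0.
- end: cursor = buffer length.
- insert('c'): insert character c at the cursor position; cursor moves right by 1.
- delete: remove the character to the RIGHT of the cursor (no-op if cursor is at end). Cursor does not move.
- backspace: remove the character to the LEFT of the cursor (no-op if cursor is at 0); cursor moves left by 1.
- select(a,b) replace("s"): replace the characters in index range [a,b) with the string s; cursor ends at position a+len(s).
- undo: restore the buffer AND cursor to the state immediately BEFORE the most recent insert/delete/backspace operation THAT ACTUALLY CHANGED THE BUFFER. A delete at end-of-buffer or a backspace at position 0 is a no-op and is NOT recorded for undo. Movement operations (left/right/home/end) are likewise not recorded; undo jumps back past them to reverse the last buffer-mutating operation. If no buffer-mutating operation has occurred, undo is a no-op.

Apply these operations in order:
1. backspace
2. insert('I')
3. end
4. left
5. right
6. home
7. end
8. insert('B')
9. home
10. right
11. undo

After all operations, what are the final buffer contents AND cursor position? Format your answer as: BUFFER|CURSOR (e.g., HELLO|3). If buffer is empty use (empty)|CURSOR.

After op 1 (backspace): buf='SHFVHWUY' cursor=0
After op 2 (insert('I')): buf='ISHFVHWUY' cursor=1
After op 3 (end): buf='ISHFVHWUY' cursor=9
After op 4 (left): buf='ISHFVHWUY' cursor=8
After op 5 (right): buf='ISHFVHWUY' cursor=9
After op 6 (home): buf='ISHFVHWUY' cursor=0
After op 7 (end): buf='ISHFVHWUY' cursor=9
After op 8 (insert('B')): buf='ISHFVHWUYB' cursor=10
After op 9 (home): buf='ISHFVHWUYB' cursor=0
After op 10 (right): buf='ISHFVHWUYB' cursor=1
After op 11 (undo): buf='ISHFVHWUY' cursor=9

Answer: ISHFVHWUY|9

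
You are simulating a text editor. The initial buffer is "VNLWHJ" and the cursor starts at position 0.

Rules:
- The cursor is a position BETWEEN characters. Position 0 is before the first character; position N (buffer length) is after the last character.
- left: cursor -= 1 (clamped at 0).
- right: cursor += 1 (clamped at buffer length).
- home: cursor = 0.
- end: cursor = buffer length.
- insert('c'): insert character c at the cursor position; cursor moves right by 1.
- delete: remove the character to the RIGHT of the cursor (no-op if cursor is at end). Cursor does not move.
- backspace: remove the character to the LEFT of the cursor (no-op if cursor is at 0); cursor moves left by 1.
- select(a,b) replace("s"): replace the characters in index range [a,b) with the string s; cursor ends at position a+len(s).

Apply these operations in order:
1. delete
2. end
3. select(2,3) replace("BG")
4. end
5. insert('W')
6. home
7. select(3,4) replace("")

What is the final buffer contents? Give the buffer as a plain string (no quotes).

After op 1 (delete): buf='NLWHJ' cursor=0
After op 2 (end): buf='NLWHJ' cursor=5
After op 3 (select(2,3) replace("BG")): buf='NLBGHJ' cursor=4
After op 4 (end): buf='NLBGHJ' cursor=6
After op 5 (insert('W')): buf='NLBGHJW' cursor=7
After op 6 (home): buf='NLBGHJW' cursor=0
After op 7 (select(3,4) replace("")): buf='NLBHJW' cursor=3

Answer: NLBHJW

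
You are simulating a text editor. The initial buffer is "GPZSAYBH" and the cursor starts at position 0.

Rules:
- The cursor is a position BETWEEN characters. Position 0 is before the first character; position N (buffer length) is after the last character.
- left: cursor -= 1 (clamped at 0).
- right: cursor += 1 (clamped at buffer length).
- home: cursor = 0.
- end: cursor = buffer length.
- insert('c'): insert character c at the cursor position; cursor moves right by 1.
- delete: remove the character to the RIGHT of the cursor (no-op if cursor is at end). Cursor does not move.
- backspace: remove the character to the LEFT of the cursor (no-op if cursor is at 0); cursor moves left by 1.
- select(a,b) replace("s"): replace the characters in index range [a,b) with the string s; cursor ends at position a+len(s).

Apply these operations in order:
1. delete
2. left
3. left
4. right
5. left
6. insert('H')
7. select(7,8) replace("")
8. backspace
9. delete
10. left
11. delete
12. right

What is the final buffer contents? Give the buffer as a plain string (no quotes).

Answer: HPZSA

Derivation:
After op 1 (delete): buf='PZSAYBH' cursor=0
After op 2 (left): buf='PZSAYBH' cursor=0
After op 3 (left): buf='PZSAYBH' cursor=0
After op 4 (right): buf='PZSAYBH' cursor=1
After op 5 (left): buf='PZSAYBH' cursor=0
After op 6 (insert('H')): buf='HPZSAYBH' cursor=1
After op 7 (select(7,8) replace("")): buf='HPZSAYB' cursor=7
After op 8 (backspace): buf='HPZSAY' cursor=6
After op 9 (delete): buf='HPZSAY' cursor=6
After op 10 (left): buf='HPZSAY' cursor=5
After op 11 (delete): buf='HPZSA' cursor=5
After op 12 (right): buf='HPZSA' cursor=5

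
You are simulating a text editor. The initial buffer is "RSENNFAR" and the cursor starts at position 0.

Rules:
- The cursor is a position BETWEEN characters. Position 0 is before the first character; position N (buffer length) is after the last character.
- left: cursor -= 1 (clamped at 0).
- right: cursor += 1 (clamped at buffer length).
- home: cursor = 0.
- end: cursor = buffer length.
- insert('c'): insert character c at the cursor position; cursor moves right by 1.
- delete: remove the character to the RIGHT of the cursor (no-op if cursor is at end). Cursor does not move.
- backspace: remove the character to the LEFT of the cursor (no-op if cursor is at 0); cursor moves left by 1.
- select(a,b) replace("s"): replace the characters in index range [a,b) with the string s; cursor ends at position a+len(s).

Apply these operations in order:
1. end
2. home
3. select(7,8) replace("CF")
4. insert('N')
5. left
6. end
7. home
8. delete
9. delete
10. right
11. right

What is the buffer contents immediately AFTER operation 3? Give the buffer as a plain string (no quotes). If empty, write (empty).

Answer: RSENNFACF

Derivation:
After op 1 (end): buf='RSENNFAR' cursor=8
After op 2 (home): buf='RSENNFAR' cursor=0
After op 3 (select(7,8) replace("CF")): buf='RSENNFACF' cursor=9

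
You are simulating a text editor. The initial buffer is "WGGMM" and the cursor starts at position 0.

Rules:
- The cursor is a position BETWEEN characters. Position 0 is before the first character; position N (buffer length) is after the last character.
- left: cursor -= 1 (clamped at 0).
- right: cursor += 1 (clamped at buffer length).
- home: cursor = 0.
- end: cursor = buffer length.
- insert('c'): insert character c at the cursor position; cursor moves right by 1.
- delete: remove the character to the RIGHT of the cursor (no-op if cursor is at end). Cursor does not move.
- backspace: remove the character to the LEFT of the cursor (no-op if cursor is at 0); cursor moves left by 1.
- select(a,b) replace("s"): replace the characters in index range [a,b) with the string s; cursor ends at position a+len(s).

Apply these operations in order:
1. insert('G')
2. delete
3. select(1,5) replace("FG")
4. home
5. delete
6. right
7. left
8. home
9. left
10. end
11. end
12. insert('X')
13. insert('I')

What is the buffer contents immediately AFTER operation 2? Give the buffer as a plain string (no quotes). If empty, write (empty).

Answer: GGGMM

Derivation:
After op 1 (insert('G')): buf='GWGGMM' cursor=1
After op 2 (delete): buf='GGGMM' cursor=1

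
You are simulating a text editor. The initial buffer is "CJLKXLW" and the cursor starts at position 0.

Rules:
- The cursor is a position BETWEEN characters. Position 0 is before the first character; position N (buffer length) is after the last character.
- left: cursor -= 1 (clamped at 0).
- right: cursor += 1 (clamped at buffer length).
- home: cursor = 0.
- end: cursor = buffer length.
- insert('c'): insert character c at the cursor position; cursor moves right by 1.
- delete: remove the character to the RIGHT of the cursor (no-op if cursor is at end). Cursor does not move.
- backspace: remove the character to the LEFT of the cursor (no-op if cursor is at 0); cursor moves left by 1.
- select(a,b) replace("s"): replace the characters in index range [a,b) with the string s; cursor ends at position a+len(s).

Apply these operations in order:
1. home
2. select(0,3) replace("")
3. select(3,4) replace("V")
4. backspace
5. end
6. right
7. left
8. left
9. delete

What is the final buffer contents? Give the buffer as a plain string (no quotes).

Answer: KL

Derivation:
After op 1 (home): buf='CJLKXLW' cursor=0
After op 2 (select(0,3) replace("")): buf='KXLW' cursor=0
After op 3 (select(3,4) replace("V")): buf='KXLV' cursor=4
After op 4 (backspace): buf='KXL' cursor=3
After op 5 (end): buf='KXL' cursor=3
After op 6 (right): buf='KXL' cursor=3
After op 7 (left): buf='KXL' cursor=2
After op 8 (left): buf='KXL' cursor=1
After op 9 (delete): buf='KL' cursor=1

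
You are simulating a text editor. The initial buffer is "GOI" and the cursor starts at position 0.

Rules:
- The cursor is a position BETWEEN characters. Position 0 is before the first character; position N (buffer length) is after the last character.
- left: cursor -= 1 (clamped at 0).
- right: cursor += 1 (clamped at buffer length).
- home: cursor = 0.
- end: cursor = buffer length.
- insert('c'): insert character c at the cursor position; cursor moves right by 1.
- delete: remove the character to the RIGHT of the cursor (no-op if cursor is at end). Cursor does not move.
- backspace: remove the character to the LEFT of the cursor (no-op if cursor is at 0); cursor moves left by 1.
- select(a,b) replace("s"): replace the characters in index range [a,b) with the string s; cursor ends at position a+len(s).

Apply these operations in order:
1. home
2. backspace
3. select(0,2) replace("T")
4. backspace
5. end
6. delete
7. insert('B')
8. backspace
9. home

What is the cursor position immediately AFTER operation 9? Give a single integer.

Answer: 0

Derivation:
After op 1 (home): buf='GOI' cursor=0
After op 2 (backspace): buf='GOI' cursor=0
After op 3 (select(0,2) replace("T")): buf='TI' cursor=1
After op 4 (backspace): buf='I' cursor=0
After op 5 (end): buf='I' cursor=1
After op 6 (delete): buf='I' cursor=1
After op 7 (insert('B')): buf='IB' cursor=2
After op 8 (backspace): buf='I' cursor=1
After op 9 (home): buf='I' cursor=0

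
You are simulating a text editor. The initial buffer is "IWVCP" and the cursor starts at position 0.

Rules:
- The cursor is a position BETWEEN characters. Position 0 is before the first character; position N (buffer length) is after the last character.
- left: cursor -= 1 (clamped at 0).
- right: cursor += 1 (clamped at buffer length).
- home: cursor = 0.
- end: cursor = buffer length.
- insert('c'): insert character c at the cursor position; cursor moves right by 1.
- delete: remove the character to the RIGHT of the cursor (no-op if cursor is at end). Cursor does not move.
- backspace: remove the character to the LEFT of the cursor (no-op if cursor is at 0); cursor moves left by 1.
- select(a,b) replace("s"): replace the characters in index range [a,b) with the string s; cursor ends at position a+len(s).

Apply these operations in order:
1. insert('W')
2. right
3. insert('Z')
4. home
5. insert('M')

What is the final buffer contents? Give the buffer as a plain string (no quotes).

After op 1 (insert('W')): buf='WIWVCP' cursor=1
After op 2 (right): buf='WIWVCP' cursor=2
After op 3 (insert('Z')): buf='WIZWVCP' cursor=3
After op 4 (home): buf='WIZWVCP' cursor=0
After op 5 (insert('M')): buf='MWIZWVCP' cursor=1

Answer: MWIZWVCP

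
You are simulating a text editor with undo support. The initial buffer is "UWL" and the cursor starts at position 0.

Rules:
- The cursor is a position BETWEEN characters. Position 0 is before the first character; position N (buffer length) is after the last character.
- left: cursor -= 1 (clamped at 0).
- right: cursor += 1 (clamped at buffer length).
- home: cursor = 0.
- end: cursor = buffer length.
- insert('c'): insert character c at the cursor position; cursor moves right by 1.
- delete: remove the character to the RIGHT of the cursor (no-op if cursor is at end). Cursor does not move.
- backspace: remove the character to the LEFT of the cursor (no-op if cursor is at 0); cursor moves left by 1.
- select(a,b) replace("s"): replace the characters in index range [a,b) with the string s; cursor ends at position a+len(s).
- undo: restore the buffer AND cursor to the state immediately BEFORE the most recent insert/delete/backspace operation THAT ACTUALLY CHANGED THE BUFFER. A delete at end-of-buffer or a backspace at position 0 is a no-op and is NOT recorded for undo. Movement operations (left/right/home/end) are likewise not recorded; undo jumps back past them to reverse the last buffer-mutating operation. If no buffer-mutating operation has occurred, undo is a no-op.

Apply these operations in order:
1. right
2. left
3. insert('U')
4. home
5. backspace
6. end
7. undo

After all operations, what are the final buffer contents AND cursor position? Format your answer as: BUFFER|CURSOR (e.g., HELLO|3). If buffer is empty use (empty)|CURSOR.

After op 1 (right): buf='UWL' cursor=1
After op 2 (left): buf='UWL' cursor=0
After op 3 (insert('U')): buf='UUWL' cursor=1
After op 4 (home): buf='UUWL' cursor=0
After op 5 (backspace): buf='UUWL' cursor=0
After op 6 (end): buf='UUWL' cursor=4
After op 7 (undo): buf='UWL' cursor=0

Answer: UWL|0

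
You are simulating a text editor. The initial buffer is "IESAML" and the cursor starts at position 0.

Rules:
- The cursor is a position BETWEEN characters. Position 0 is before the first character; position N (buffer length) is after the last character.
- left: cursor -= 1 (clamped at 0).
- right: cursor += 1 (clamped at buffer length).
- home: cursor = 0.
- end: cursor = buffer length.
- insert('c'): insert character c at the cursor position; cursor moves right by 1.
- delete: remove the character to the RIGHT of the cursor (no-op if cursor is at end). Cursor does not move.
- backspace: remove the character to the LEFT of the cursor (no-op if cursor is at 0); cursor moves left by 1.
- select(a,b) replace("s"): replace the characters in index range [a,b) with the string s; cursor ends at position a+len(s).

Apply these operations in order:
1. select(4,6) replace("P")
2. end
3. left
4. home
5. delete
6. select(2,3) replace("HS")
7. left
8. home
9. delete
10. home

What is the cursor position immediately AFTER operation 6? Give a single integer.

Answer: 4

Derivation:
After op 1 (select(4,6) replace("P")): buf='IESAP' cursor=5
After op 2 (end): buf='IESAP' cursor=5
After op 3 (left): buf='IESAP' cursor=4
After op 4 (home): buf='IESAP' cursor=0
After op 5 (delete): buf='ESAP' cursor=0
After op 6 (select(2,3) replace("HS")): buf='ESHSP' cursor=4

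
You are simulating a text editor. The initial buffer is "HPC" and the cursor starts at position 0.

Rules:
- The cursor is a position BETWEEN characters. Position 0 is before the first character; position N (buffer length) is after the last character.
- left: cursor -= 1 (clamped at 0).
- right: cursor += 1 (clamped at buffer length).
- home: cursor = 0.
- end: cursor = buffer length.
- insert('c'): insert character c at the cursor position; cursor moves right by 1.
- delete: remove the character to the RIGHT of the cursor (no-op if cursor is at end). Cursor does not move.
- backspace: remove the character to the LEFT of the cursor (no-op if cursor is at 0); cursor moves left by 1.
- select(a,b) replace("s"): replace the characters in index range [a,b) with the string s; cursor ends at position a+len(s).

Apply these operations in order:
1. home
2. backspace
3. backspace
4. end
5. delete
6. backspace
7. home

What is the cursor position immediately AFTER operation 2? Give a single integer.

Answer: 0

Derivation:
After op 1 (home): buf='HPC' cursor=0
After op 2 (backspace): buf='HPC' cursor=0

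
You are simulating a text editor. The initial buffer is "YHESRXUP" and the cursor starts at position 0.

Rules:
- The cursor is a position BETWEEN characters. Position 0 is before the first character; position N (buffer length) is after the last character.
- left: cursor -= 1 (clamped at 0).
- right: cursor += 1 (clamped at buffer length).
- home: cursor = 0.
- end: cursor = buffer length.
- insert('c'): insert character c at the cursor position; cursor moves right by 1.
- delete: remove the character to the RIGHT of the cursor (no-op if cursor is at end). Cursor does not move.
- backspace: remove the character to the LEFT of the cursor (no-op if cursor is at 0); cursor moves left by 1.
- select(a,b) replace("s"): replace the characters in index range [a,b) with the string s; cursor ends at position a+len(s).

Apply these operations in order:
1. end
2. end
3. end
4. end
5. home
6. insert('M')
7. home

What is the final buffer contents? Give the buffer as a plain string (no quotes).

Answer: MYHESRXUP

Derivation:
After op 1 (end): buf='YHESRXUP' cursor=8
After op 2 (end): buf='YHESRXUP' cursor=8
After op 3 (end): buf='YHESRXUP' cursor=8
After op 4 (end): buf='YHESRXUP' cursor=8
After op 5 (home): buf='YHESRXUP' cursor=0
After op 6 (insert('M')): buf='MYHESRXUP' cursor=1
After op 7 (home): buf='MYHESRXUP' cursor=0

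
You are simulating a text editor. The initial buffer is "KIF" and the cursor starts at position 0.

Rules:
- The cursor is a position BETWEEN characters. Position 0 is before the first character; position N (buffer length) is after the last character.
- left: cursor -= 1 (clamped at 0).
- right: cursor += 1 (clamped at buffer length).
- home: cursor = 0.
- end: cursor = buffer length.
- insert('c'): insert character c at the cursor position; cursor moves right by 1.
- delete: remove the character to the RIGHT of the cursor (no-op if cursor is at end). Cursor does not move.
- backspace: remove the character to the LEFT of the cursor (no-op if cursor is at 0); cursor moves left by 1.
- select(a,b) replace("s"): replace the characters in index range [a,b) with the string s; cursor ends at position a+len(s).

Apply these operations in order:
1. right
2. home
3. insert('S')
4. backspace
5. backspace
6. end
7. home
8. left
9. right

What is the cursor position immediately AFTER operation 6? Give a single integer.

After op 1 (right): buf='KIF' cursor=1
After op 2 (home): buf='KIF' cursor=0
After op 3 (insert('S')): buf='SKIF' cursor=1
After op 4 (backspace): buf='KIF' cursor=0
After op 5 (backspace): buf='KIF' cursor=0
After op 6 (end): buf='KIF' cursor=3

Answer: 3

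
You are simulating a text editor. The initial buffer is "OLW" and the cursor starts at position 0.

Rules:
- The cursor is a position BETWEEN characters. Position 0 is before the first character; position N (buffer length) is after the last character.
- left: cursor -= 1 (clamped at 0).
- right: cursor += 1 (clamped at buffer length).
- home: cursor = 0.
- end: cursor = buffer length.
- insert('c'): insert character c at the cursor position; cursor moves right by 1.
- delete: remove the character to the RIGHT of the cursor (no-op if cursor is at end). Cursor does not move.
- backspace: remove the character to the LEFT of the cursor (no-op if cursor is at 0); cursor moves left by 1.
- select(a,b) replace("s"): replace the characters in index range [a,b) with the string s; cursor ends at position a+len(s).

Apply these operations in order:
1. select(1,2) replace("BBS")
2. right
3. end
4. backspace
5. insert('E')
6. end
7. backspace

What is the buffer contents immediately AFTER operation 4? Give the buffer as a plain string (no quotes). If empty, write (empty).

After op 1 (select(1,2) replace("BBS")): buf='OBBSW' cursor=4
After op 2 (right): buf='OBBSW' cursor=5
After op 3 (end): buf='OBBSW' cursor=5
After op 4 (backspace): buf='OBBS' cursor=4

Answer: OBBS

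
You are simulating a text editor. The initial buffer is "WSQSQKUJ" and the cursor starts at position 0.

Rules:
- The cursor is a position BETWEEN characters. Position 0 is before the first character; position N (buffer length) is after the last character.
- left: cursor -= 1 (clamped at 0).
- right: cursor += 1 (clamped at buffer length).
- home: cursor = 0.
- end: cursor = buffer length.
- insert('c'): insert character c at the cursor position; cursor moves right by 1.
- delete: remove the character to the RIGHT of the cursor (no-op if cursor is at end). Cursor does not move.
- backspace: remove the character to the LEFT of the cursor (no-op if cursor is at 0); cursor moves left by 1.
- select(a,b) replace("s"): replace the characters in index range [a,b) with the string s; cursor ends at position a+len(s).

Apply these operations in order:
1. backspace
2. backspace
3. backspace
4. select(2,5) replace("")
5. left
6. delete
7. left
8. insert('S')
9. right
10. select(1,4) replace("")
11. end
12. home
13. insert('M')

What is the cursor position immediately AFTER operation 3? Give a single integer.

Answer: 0

Derivation:
After op 1 (backspace): buf='WSQSQKUJ' cursor=0
After op 2 (backspace): buf='WSQSQKUJ' cursor=0
After op 3 (backspace): buf='WSQSQKUJ' cursor=0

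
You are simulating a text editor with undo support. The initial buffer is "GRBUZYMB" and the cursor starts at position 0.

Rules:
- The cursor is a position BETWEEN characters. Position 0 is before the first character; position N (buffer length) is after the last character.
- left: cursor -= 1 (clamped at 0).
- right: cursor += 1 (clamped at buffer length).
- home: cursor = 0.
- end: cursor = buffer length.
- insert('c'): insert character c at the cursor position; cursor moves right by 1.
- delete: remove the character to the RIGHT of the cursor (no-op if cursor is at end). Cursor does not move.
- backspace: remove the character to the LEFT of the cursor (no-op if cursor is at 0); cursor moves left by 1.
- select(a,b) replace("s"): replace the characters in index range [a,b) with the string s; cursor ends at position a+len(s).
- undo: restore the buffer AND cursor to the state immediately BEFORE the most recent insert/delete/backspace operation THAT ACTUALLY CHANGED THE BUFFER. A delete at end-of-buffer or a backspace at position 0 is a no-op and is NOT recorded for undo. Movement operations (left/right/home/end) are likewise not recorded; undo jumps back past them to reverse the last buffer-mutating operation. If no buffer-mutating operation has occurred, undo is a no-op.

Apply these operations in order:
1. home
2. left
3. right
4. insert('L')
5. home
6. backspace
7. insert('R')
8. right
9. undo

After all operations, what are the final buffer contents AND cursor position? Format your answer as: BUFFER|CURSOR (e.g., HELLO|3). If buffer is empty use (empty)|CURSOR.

Answer: GLRBUZYMB|0

Derivation:
After op 1 (home): buf='GRBUZYMB' cursor=0
After op 2 (left): buf='GRBUZYMB' cursor=0
After op 3 (right): buf='GRBUZYMB' cursor=1
After op 4 (insert('L')): buf='GLRBUZYMB' cursor=2
After op 5 (home): buf='GLRBUZYMB' cursor=0
After op 6 (backspace): buf='GLRBUZYMB' cursor=0
After op 7 (insert('R')): buf='RGLRBUZYMB' cursor=1
After op 8 (right): buf='RGLRBUZYMB' cursor=2
After op 9 (undo): buf='GLRBUZYMB' cursor=0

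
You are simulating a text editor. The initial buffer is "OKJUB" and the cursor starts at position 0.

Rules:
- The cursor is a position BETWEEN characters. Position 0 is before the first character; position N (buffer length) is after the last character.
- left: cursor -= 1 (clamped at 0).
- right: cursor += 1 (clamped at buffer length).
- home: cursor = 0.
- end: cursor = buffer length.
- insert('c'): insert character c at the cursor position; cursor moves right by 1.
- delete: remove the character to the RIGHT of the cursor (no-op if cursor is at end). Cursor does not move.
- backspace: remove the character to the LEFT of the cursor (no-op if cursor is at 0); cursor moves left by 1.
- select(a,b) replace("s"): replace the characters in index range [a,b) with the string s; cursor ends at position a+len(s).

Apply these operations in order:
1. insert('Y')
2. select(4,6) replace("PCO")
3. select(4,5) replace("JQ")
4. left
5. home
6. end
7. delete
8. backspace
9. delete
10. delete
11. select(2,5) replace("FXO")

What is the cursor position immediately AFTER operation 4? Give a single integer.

Answer: 5

Derivation:
After op 1 (insert('Y')): buf='YOKJUB' cursor=1
After op 2 (select(4,6) replace("PCO")): buf='YOKJPCO' cursor=7
After op 3 (select(4,5) replace("JQ")): buf='YOKJJQCO' cursor=6
After op 4 (left): buf='YOKJJQCO' cursor=5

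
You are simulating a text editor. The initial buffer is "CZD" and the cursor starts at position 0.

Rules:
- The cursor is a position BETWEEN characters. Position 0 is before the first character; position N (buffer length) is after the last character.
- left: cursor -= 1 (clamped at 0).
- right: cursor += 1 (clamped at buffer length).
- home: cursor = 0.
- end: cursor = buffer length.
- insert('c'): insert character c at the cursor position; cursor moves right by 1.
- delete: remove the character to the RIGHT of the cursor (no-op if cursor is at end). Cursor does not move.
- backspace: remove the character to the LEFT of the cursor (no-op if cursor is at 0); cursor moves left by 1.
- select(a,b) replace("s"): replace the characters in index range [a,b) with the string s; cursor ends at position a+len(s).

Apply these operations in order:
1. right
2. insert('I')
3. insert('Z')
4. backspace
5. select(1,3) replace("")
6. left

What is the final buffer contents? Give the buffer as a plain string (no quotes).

Answer: CD

Derivation:
After op 1 (right): buf='CZD' cursor=1
After op 2 (insert('I')): buf='CIZD' cursor=2
After op 3 (insert('Z')): buf='CIZZD' cursor=3
After op 4 (backspace): buf='CIZD' cursor=2
After op 5 (select(1,3) replace("")): buf='CD' cursor=1
After op 6 (left): buf='CD' cursor=0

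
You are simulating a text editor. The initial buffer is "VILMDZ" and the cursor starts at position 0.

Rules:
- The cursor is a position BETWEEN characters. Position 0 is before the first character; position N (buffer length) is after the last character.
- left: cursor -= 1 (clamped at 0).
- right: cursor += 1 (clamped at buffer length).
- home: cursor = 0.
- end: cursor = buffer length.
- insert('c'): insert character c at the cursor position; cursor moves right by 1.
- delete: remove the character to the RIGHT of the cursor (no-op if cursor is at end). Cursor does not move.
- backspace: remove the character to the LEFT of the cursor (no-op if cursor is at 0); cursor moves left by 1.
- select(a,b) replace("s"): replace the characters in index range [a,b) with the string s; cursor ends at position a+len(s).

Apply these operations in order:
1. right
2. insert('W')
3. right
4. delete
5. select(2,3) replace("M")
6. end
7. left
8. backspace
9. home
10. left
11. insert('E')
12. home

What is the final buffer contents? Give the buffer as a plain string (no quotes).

After op 1 (right): buf='VILMDZ' cursor=1
After op 2 (insert('W')): buf='VWILMDZ' cursor=2
After op 3 (right): buf='VWILMDZ' cursor=3
After op 4 (delete): buf='VWIMDZ' cursor=3
After op 5 (select(2,3) replace("M")): buf='VWMMDZ' cursor=3
After op 6 (end): buf='VWMMDZ' cursor=6
After op 7 (left): buf='VWMMDZ' cursor=5
After op 8 (backspace): buf='VWMMZ' cursor=4
After op 9 (home): buf='VWMMZ' cursor=0
After op 10 (left): buf='VWMMZ' cursor=0
After op 11 (insert('E')): buf='EVWMMZ' cursor=1
After op 12 (home): buf='EVWMMZ' cursor=0

Answer: EVWMMZ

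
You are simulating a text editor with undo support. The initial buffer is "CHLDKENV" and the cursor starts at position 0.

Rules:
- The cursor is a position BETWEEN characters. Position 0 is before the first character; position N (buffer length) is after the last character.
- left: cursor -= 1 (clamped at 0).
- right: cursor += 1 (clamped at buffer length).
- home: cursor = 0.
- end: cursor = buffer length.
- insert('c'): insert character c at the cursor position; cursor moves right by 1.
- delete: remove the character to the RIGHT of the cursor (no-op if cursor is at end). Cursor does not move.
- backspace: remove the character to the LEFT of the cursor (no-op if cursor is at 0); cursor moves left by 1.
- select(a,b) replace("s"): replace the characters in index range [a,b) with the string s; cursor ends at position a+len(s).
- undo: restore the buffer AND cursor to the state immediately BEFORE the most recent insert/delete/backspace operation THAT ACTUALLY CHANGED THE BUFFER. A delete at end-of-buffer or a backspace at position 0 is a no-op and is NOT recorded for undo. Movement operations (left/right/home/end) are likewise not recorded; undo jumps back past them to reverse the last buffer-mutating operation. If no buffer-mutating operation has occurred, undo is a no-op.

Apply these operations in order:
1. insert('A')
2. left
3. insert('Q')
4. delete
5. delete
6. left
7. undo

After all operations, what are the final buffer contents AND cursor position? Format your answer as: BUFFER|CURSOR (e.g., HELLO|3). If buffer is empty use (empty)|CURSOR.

Answer: QCHLDKENV|1

Derivation:
After op 1 (insert('A')): buf='ACHLDKENV' cursor=1
After op 2 (left): buf='ACHLDKENV' cursor=0
After op 3 (insert('Q')): buf='QACHLDKENV' cursor=1
After op 4 (delete): buf='QCHLDKENV' cursor=1
After op 5 (delete): buf='QHLDKENV' cursor=1
After op 6 (left): buf='QHLDKENV' cursor=0
After op 7 (undo): buf='QCHLDKENV' cursor=1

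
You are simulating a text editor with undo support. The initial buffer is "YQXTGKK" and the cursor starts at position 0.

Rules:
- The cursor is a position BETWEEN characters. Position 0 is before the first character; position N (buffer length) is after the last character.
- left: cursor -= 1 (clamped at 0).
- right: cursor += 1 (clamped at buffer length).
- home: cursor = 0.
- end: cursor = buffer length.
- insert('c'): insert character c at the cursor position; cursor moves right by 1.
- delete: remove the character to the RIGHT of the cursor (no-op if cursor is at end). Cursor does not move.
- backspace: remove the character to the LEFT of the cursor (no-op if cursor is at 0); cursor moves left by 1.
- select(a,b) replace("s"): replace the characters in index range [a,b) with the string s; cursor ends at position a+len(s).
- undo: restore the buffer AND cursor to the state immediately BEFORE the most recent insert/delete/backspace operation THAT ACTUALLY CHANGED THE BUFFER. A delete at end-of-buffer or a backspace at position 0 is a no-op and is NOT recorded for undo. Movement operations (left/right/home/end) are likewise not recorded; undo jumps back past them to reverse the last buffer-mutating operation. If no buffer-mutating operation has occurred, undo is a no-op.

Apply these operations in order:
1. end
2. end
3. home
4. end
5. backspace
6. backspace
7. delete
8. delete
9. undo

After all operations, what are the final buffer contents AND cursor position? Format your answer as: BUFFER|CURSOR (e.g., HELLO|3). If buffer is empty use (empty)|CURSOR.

Answer: YQXTGK|6

Derivation:
After op 1 (end): buf='YQXTGKK' cursor=7
After op 2 (end): buf='YQXTGKK' cursor=7
After op 3 (home): buf='YQXTGKK' cursor=0
After op 4 (end): buf='YQXTGKK' cursor=7
After op 5 (backspace): buf='YQXTGK' cursor=6
After op 6 (backspace): buf='YQXTG' cursor=5
After op 7 (delete): buf='YQXTG' cursor=5
After op 8 (delete): buf='YQXTG' cursor=5
After op 9 (undo): buf='YQXTGK' cursor=6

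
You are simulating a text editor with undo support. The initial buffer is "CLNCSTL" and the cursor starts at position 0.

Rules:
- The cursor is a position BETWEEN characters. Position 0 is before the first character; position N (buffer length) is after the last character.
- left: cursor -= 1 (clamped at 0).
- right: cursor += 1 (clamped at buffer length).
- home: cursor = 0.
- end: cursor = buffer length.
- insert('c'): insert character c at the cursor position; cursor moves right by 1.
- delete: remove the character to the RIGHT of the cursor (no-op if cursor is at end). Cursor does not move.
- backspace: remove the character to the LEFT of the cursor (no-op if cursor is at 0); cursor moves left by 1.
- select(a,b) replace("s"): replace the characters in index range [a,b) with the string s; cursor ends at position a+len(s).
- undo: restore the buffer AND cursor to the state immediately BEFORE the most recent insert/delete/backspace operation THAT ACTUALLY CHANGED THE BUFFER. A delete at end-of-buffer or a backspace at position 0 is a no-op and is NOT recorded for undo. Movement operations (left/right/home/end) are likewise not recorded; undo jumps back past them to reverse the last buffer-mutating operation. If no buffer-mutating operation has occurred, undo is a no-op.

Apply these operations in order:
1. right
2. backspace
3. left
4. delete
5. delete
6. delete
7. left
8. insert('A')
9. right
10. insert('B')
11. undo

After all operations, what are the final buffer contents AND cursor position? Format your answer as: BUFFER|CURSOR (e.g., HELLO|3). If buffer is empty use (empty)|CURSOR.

After op 1 (right): buf='CLNCSTL' cursor=1
After op 2 (backspace): buf='LNCSTL' cursor=0
After op 3 (left): buf='LNCSTL' cursor=0
After op 4 (delete): buf='NCSTL' cursor=0
After op 5 (delete): buf='CSTL' cursor=0
After op 6 (delete): buf='STL' cursor=0
After op 7 (left): buf='STL' cursor=0
After op 8 (insert('A')): buf='ASTL' cursor=1
After op 9 (right): buf='ASTL' cursor=2
After op 10 (insert('B')): buf='ASBTL' cursor=3
After op 11 (undo): buf='ASTL' cursor=2

Answer: ASTL|2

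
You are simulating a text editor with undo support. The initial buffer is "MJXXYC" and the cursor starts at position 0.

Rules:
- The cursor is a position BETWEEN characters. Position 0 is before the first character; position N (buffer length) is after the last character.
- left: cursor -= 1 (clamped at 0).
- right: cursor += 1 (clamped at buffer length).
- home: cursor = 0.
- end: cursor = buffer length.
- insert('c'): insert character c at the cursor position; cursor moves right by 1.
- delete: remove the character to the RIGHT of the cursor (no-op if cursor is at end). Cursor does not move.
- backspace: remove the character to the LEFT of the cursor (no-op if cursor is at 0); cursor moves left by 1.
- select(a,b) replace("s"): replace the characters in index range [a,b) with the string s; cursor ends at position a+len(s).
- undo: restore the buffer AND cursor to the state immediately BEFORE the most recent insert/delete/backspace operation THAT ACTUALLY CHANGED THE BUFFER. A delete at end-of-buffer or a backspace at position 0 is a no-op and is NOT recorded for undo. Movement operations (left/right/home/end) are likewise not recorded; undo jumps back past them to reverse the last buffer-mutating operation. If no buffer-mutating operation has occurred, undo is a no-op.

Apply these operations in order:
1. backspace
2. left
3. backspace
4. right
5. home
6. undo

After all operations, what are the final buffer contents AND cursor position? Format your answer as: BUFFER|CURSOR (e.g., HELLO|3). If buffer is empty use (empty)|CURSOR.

Answer: MJXXYC|0

Derivation:
After op 1 (backspace): buf='MJXXYC' cursor=0
After op 2 (left): buf='MJXXYC' cursor=0
After op 3 (backspace): buf='MJXXYC' cursor=0
After op 4 (right): buf='MJXXYC' cursor=1
After op 5 (home): buf='MJXXYC' cursor=0
After op 6 (undo): buf='MJXXYC' cursor=0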